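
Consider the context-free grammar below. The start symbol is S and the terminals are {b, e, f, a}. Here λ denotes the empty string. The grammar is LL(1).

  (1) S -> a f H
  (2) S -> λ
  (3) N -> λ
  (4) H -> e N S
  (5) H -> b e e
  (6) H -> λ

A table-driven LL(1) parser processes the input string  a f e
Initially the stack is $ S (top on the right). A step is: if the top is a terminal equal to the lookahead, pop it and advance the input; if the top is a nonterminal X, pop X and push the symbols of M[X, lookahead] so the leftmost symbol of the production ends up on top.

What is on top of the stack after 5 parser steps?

N

     Stack    Input    Action
  1  $ S      a f e $  expand S -> a f H
  2  $ H f a  a f e $  match a
  3  $ H f    f e $    match f
  4  $ H      e $      expand H -> e N S
  5  $ S N e  e $      match e
Stack after step 5: $ S N (top = N).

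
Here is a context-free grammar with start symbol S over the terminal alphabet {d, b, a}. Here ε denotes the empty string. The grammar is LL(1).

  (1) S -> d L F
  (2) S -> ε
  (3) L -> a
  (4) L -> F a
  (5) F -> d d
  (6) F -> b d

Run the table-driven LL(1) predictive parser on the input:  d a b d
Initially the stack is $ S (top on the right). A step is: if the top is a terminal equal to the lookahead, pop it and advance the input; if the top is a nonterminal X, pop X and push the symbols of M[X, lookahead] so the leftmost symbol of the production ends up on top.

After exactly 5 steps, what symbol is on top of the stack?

     Stack    Input      Action
  1  $ S      d a b d $  expand S -> d L F
  2  $ F L d  d a b d $  match d
  3  $ F L    a b d $    expand L -> a
  4  $ F a    a b d $    match a
  5  $ F      b d $      expand F -> b d
Stack after step 5: $ d b (top = b).

b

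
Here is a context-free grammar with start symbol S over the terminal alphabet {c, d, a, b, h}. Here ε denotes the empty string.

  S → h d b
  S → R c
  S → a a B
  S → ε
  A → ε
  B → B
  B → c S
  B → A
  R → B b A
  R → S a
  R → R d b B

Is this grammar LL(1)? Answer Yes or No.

No

FIRST(S) = {ε, a, b, c, h}
FIRST(A) = {ε}
FIRST(B) = {ε, c}
FIRST(R) = {a, b, c, h}
FOLLOW(S) = {$, a, b, c, d}
FOLLOW(A) = {$, a, b, c, d}
FOLLOW(B) = {$, a, b, c, d}
FOLLOW(R) = {c, d}
Cell M[B, $] receives both B → B and B → A — the grammar is not LL(1).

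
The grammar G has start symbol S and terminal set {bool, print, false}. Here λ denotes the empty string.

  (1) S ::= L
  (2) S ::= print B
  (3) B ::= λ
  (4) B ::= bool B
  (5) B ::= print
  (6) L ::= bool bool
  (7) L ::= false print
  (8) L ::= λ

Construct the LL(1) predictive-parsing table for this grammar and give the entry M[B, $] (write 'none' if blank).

B ::= λ

FIRST(B) = {λ, bool, print}
FIRST(L) = {λ, bool, false}
FIRST(S) = {λ, bool, false, print}  (via L)
FOLLOW(S) includes $ since S is the start symbol.
FOLLOW(S): S appears on no right-hand side. Thus FOLLOW(S) = {$}.
FOLLOW(B): in S::=print B, the suffix after B is empty, so FOLLOW(B) ⊇ FOLLOW(S) = {$}; in B::=bool B, the suffix after B is empty (adds nothing new). Thus FOLLOW(B) = {$}.
For B ::= λ: FIRST(λ) = {λ}, so it goes in M[B, t] for t ∈ {}; since λ ∈ FIRST, also for every t ∈ FOLLOW(B) = {$}.
For B ::= bool B: FIRST(bool B) = {bool}, so it goes in M[B, t] for t ∈ {bool}.
For B ::= print: FIRST(print) = {print}, so it goes in M[B, t] for t ∈ {print}.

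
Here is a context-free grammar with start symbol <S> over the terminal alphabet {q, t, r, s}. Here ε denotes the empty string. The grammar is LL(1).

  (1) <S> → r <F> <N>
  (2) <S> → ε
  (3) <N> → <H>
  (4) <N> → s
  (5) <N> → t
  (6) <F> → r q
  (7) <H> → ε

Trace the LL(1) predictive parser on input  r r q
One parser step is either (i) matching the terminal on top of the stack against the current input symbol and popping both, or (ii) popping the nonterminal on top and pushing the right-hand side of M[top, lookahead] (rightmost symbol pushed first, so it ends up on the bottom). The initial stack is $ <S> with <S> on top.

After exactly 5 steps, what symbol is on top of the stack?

step 1: stack=$ <S>  input=r r q $  — expand <S> → r <F> <N>
step 2: stack=$ <N> <F> r  input=r r q $  — match r
step 3: stack=$ <N> <F>  input=r q $  — expand <F> → r q
step 4: stack=$ <N> q r  input=r q $  — match r
step 5: stack=$ <N> q  input=q $  — match q
Stack after step 5: $ <N> (top = <N>).

<N>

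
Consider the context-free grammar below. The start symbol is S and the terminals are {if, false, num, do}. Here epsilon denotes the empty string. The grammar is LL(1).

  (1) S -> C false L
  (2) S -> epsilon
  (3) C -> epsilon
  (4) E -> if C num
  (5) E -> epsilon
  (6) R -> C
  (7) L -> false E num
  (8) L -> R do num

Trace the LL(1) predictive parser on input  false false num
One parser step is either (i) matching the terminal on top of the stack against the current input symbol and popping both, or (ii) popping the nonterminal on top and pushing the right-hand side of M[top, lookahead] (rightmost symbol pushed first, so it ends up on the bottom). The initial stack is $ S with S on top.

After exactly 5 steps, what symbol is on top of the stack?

     Stack          Input              Action
  1  $ S            false false num $  expand S -> C false L
  2  $ L false C    false false num $  expand C -> epsilon
  3  $ L false      false false num $  match false
  4  $ L            false num $        expand L -> false E num
  5  $ num E false  false num $        match false
Stack after step 5: $ num E (top = E).

E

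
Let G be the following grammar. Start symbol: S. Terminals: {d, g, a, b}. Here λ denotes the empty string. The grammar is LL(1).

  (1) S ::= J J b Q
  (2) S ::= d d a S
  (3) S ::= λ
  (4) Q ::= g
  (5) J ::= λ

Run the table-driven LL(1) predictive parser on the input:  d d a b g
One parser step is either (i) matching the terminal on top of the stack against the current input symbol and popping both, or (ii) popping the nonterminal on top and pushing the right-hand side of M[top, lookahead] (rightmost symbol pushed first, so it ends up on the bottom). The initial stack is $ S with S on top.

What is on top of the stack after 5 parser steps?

     Stack      Input        Action
  1  $ S        d d a b g $  expand S ::= d d a S
  2  $ S a d d  d d a b g $  match d
  3  $ S a d    d a b g $    match d
  4  $ S a      a b g $      match a
  5  $ S        b g $        expand S ::= J J b Q
Stack after step 5: $ Q b J J (top = J).

J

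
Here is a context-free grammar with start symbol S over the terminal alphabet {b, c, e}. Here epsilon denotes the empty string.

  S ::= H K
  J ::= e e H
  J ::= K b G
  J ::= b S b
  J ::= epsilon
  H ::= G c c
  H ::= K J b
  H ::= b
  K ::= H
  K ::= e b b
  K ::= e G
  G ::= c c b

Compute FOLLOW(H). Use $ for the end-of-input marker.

FIRST(G): from G::=c c b we get {c}. So FIRST(G) = {c}.
FIRST(S): from S::=H K we get {b, c, e}. So FIRST(S) = {b, c, e}.
FIRST(J): from J::=e e H we get {e}; from J::=K b G we get {b, c, e}; from J::=b S b we get {b}; from J::=epsilon we get {epsilon}. So FIRST(J) = {epsilon, b, c, e}.
FIRST(H): from H::=G c c we get {c}; from H::=K J b we get {b, c, e}; from H::=b we get {b}. So FIRST(H) = {b, c, e}.
FIRST(K): from K::=H we get {b, c, e}; from K::=e b b we get {e}; from K::=e G we get {e}. So FIRST(K) = {b, c, e}.
FOLLOW(S) includes $ since S is the start symbol.
FOLLOW(S): in J::=b S b, S is followed by b with FIRST {b}. Thus FOLLOW(S) = {$, b}.
FOLLOW(J): in H::=K J b, J is followed by b with FIRST {b}. Thus FOLLOW(J) = {b}.
FOLLOW(K): in S::=H K, the suffix after K is empty, so FOLLOW(K) ⊇ FOLLOW(S) = {$, b}; in J::=K b G, K is followed by b G with FIRST {b}; in H::=K J b, K is followed by J b with FIRST {b, c, e}. Thus FOLLOW(K) = {$, b, c, e}.
FOLLOW(H): in S::=H K, H is followed by K with FIRST {b, c, e}; in J::=e e H, the suffix after H is empty, so FOLLOW(H) ⊇ FOLLOW(J) = {b}; in K::=H, the suffix after H is empty, so FOLLOW(H) ⊇ FOLLOW(K) = {$, b, c, e}. Thus FOLLOW(H) = {$, b, c, e}.
FOLLOW(G): in J::=K b G, the suffix after G is empty, so FOLLOW(G) ⊇ FOLLOW(J) = {b}; in H::=G c c, G is followed by c c with FIRST {c}; in K::=e G, the suffix after G is empty, so FOLLOW(G) ⊇ FOLLOW(K) = {$, b, c, e}. Thus FOLLOW(G) = {$, b, c, e}.

{$, b, c, e}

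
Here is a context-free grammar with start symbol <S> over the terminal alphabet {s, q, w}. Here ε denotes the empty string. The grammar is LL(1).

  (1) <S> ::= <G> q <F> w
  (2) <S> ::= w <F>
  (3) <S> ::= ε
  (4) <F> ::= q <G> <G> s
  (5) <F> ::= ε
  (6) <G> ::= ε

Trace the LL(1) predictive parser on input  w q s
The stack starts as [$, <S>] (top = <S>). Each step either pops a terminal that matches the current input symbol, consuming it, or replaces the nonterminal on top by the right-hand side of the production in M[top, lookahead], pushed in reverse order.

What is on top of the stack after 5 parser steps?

     Stack          Input    Action
  1  $ <S>          w q s $  expand <S> ::= w <F>
  2  $ <F> w        w q s $  match w
  3  $ <F>          q s $    expand <F> ::= q <G> <G> s
  4  $ s <G> <G> q  q s $    match q
  5  $ s <G> <G>    s $      expand <G> ::= ε
Stack after step 5: $ s <G> (top = <G>).

<G>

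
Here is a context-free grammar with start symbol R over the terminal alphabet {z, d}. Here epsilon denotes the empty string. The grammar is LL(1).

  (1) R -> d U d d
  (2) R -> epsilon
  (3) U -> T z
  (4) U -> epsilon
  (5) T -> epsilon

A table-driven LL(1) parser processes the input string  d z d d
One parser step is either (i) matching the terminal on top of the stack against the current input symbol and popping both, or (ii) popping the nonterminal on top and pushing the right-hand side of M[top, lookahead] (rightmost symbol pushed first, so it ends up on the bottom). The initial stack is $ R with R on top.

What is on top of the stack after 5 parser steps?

     Stack      Input      Action
  1  $ R        d z d d $  expand R -> d U d d
  2  $ d d U d  d z d d $  match d
  3  $ d d U    z d d $    expand U -> T z
  4  $ d d z T  z d d $    expand T -> epsilon
  5  $ d d z    z d d $    match z
Stack after step 5: $ d d (top = d).

d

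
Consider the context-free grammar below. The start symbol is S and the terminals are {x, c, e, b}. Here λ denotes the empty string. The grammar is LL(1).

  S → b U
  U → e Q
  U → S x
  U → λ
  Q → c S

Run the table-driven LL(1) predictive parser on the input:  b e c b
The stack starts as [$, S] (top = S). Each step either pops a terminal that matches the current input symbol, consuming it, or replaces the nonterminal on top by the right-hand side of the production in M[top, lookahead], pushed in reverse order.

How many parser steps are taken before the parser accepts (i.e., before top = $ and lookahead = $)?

9

step 1: stack=$ S  input=b e c b $  — expand S → b U
step 2: stack=$ U b  input=b e c b $  — match b
step 3: stack=$ U  input=e c b $  — expand U → e Q
step 4: stack=$ Q e  input=e c b $  — match e
step 5: stack=$ Q  input=c b $  — expand Q → c S
step 6: stack=$ S c  input=c b $  — match c
step 7: stack=$ S  input=b $  — expand S → b U
step 8: stack=$ U b  input=b $  — match b
step 9: stack=$ U  input=$  — expand U → λ
Accept reached after 9 steps.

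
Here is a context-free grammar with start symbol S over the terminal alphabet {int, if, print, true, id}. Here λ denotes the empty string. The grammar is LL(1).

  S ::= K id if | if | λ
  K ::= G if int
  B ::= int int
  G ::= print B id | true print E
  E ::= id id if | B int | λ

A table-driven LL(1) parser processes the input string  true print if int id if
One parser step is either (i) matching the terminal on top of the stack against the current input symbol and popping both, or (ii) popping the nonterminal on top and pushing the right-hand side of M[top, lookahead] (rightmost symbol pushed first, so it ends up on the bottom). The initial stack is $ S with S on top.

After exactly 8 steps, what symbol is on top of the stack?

id

step 1: stack=$ S  input=true print if int id if $  — expand S ::= K id if
step 2: stack=$ if id K  input=true print if int id if $  — expand K ::= G if int
step 3: stack=$ if id int if G  input=true print if int id if $  — expand G ::= true print E
step 4: stack=$ if id int if E print true  input=true print if int id if $  — match true
step 5: stack=$ if id int if E print  input=print if int id if $  — match print
step 6: stack=$ if id int if E  input=if int id if $  — expand E ::= λ
step 7: stack=$ if id int if  input=if int id if $  — match if
step 8: stack=$ if id int  input=int id if $  — match int
Stack after step 8: $ if id (top = id).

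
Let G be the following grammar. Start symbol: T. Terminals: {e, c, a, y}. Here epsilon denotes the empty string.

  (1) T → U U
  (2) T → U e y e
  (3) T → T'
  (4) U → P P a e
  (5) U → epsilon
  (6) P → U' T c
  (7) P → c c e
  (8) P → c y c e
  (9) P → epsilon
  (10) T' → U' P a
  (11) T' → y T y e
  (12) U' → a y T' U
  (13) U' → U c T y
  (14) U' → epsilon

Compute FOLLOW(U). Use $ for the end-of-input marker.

{$, a, c, e, y}

FIRST(T): from T→U U we get {epsilon, a, c, e, y}; from T→U e y e we get {a, c, e, y}; from T→T' we get {a, c, e, y}. So FIRST(T) = {epsilon, a, c, e, y}.
FIRST(U): from U→P P a e we get {a, c, e, y}; from U→epsilon we get {epsilon}. So FIRST(U) = {epsilon, a, c, e, y}.
FIRST(U'): from U'→a y T' U we get {a}; from U'→U c T y we get {a, c, e, y}; from U'→epsilon we get {epsilon}. So FIRST(U') = {epsilon, a, c, e, y}.
FIRST(P): from P→U' T c we get {a, c, e, y}; from P→c c e we get {c}; from P→c y c e we get {c}; from P→epsilon we get {epsilon}. So FIRST(P) = {epsilon, a, c, e, y}.
FIRST(T'): from T'→U' P a we get {a, c, e, y}; from T'→y T y e we get {y}. So FIRST(T') = {a, c, e, y}.
FOLLOW(T) includes $ since T is the start symbol.
FOLLOW(T): in P→U' T c, T is followed by c with FIRST {c}; in T'→y T y e, T is followed by y e with FIRST {y}; in U'→U c T y, T is followed by y with FIRST {y}. Thus FOLLOW(T) = {$, c, y}.
FOLLOW(P): in U→P P a e (occurrence 1), P is followed by P a e with FIRST {a, c, e, y}; in U→P P a e (occurrence 2), P is followed by a e with FIRST {a}; in T'→U' P a, P is followed by a with FIRST {a}. Thus FOLLOW(P) = {a, c, e, y}.
FOLLOW(U'): in P→U' T c, U' is followed by T c with FIRST {a, c, e, y}; in T'→U' P a, U' is followed by P a with FIRST {a, c, e, y}. Thus FOLLOW(U') = {a, c, e, y}.
FOLLOW(U): in T→U U (occurrence 1), U is followed by U with FIRST {epsilon, a, c, e, y}; in T→U U (occurrence 1), the suffix after U is nullable, so FOLLOW(U) ⊇ FOLLOW(T) = {$, c, y}; in T→U U (occurrence 2), the suffix after U is empty, so FOLLOW(U) ⊇ FOLLOW(T) = {$, c, y}; in T→U e y e, U is followed by e y e with FIRST {e}; in U'→a y T' U, the suffix after U is empty, so FOLLOW(U) ⊇ FOLLOW(U') = {a, c, e, y}; in U'→U c T y, U is followed by c T y with FIRST {c}. Thus FOLLOW(U) = {$, a, c, e, y}.
FOLLOW(T'): in T→T', the suffix after T' is empty, so FOLLOW(T') ⊇ FOLLOW(T) = {$, c, y}; in U'→a y T' U, T' is followed by U with FIRST {epsilon, a, c, e, y}; in U'→a y T' U, the suffix after T' is nullable, so FOLLOW(T') ⊇ FOLLOW(U') = {a, c, e, y}. Thus FOLLOW(T') = {$, a, c, e, y}.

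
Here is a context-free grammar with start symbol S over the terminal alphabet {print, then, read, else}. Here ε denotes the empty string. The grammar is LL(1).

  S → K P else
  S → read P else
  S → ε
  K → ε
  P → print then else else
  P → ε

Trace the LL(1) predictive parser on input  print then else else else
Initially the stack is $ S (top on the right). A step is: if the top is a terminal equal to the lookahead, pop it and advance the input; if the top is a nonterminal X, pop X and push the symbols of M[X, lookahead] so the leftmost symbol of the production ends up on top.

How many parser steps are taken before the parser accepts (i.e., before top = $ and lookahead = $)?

     Stack                        Input                        Action
  1  $ S                          print then else else else $  expand S → K P else
  2  $ else P K                   print then else else else $  expand K → ε
  3  $ else P                     print then else else else $  expand P → print then else else
  4  $ else else else then print  print then else else else $  match print
  5  $ else else else then        then else else else $        match then
  6  $ else else else             else else else $             match else
  7  $ else else                  else else $                  match else
  8  $ else                       else $                       match else
Accept reached after 8 steps.

8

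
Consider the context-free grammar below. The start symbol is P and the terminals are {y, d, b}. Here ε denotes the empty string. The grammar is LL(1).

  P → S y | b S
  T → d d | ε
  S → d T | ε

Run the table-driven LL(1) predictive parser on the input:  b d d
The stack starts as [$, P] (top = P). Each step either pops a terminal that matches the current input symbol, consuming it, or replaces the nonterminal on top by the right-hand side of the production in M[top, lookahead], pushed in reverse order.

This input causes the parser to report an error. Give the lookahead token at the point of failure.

step 1: stack=$ P  input=b d d $  — expand P → b S
step 2: stack=$ S b  input=b d d $  — match b
step 3: stack=$ S  input=d d $  — expand S → d T
step 4: stack=$ T d  input=d d $  — match d
step 5: stack=$ T  input=d $  — expand T → d d
step 6: stack=$ d d  input=d $  — match d
step 7: stack=$ d  input=$  — error: top is terminal d but lookahead is $

$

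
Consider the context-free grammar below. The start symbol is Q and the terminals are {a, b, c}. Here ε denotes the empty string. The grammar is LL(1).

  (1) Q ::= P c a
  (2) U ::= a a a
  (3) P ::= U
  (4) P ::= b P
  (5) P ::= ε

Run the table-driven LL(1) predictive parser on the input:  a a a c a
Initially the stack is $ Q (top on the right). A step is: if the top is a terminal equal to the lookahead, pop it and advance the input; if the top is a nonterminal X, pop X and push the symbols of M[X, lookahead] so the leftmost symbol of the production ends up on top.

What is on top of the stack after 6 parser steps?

c

     Stack        Input        Action
  1  $ Q          a a a c a $  expand Q ::= P c a
  2  $ a c P      a a a c a $  expand P ::= U
  3  $ a c U      a a a c a $  expand U ::= a a a
  4  $ a c a a a  a a a c a $  match a
  5  $ a c a a    a a c a $    match a
  6  $ a c a      a c a $      match a
Stack after step 6: $ a c (top = c).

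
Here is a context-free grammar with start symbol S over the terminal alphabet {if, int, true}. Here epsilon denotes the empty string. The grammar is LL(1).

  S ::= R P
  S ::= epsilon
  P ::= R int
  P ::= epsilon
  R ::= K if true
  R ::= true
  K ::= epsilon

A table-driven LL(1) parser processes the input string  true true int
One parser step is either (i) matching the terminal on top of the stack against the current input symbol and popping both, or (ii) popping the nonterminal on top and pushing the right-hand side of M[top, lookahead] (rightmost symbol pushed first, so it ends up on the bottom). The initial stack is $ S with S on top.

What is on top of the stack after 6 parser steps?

int

     Stack       Input            Action
  1  $ S         true true int $  expand S ::= R P
  2  $ P R       true true int $  expand R ::= true
  3  $ P true    true true int $  match true
  4  $ P         true int $       expand P ::= R int
  5  $ int R     true int $       expand R ::= true
  6  $ int true  true int $       match true
Stack after step 6: $ int (top = int).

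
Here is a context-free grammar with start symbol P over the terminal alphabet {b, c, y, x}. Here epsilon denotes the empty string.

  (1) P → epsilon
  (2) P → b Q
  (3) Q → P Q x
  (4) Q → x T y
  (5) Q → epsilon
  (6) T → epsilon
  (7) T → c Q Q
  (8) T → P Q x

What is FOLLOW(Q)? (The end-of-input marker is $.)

{$, b, x, y}

FIRST(P): from P→epsilon we get {epsilon}; from P→b Q we get {b}. So FIRST(P) = {epsilon, b}.
FIRST(Q): from Q→P Q x we get {b, x}; from Q→x T y we get {x}; from Q→epsilon we get {epsilon}. So FIRST(Q) = {epsilon, b, x}.
FIRST(T): from T→epsilon we get {epsilon}; from T→c Q Q we get {c}; from T→P Q x we get {b, x}. So FIRST(T) = {epsilon, b, c, x}.
FOLLOW(P) includes $ since P is the start symbol.
FOLLOW(P): in Q→P Q x, P is followed by Q x with FIRST {b, x}; in T→P Q x, P is followed by Q x with FIRST {b, x}. Thus FOLLOW(P) = {$, b, x}.
FOLLOW(T): in Q→x T y, T is followed by y with FIRST {y}. Thus FOLLOW(T) = {y}.
FOLLOW(Q): in P→b Q, the suffix after Q is empty, so FOLLOW(Q) ⊇ FOLLOW(P) = {$, b, x}; in Q→P Q x, Q is followed by x with FIRST {x}; in T→c Q Q (occurrence 1), Q is followed by Q with FIRST {epsilon, b, x}; in T→c Q Q (occurrence 1), the suffix after Q is nullable, so FOLLOW(Q) ⊇ FOLLOW(T) = {y}; in T→c Q Q (occurrence 2), the suffix after Q is empty, so FOLLOW(Q) ⊇ FOLLOW(T) = {y}; in T→P Q x, Q is followed by x with FIRST {x}. Thus FOLLOW(Q) = {$, b, x, y}.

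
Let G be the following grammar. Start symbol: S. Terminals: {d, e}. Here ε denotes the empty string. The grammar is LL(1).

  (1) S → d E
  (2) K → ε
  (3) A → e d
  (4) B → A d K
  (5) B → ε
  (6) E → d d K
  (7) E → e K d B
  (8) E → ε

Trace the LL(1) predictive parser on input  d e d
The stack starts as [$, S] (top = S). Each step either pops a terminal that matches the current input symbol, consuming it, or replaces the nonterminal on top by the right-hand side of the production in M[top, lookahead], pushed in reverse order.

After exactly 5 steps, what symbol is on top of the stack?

     Stack      Input    Action
  1  $ S        d e d $  expand S → d E
  2  $ E d      d e d $  match d
  3  $ E        e d $    expand E → e K d B
  4  $ B d K e  e d $    match e
  5  $ B d K    d $      expand K → ε
Stack after step 5: $ B d (top = d).

d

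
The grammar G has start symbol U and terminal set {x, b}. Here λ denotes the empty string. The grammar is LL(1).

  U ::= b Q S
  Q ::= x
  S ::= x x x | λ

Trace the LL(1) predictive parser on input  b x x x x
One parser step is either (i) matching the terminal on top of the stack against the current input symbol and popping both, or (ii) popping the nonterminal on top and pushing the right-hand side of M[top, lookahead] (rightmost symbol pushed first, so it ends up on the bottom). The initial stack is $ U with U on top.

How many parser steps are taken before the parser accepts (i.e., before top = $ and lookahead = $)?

     Stack    Input        Action
  1  $ U      b x x x x $  expand U ::= b Q S
  2  $ S Q b  b x x x x $  match b
  3  $ S Q    x x x x $    expand Q ::= x
  4  $ S x    x x x x $    match x
  5  $ S      x x x $      expand S ::= x x x
  6  $ x x x  x x x $      match x
  7  $ x x    x x $        match x
  8  $ x      x $          match x
Accept reached after 8 steps.

8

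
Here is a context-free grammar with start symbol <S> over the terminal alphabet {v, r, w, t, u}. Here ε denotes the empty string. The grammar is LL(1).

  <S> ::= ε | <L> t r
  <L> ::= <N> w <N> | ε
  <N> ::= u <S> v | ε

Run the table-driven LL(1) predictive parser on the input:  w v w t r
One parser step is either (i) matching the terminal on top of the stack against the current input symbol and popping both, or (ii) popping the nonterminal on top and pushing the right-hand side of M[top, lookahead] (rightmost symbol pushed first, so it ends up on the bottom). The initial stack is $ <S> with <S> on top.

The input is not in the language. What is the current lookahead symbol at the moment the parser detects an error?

     Stack            Input        Action
  1  $ <S>            w v w t r $  expand <S> ::= <L> t r
  2  $ r t <L>        w v w t r $  expand <L> ::= <N> w <N>
  3  $ r t <N> w <N>  w v w t r $  expand <N> ::= ε
  4  $ r t <N> w      w v w t r $  match w
  5  $ r t <N>        v w t r $    error: M[<N>, v] is empty

v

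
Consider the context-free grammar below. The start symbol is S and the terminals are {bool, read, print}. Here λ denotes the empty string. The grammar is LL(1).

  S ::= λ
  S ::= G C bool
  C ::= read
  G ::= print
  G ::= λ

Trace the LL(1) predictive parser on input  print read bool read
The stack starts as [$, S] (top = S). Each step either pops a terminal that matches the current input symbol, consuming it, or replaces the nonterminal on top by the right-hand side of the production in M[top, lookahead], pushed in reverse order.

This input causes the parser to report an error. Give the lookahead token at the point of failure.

step 1: stack=$ S  input=print read bool read $  — expand S ::= G C bool
step 2: stack=$ bool C G  input=print read bool read $  — expand G ::= print
step 3: stack=$ bool C print  input=print read bool read $  — match print
step 4: stack=$ bool C  input=read bool read $  — expand C ::= read
step 5: stack=$ bool read  input=read bool read $  — match read
step 6: stack=$ bool  input=bool read $  — match bool
step 7: stack=$  input=read $  — error: stack empty but input remains

read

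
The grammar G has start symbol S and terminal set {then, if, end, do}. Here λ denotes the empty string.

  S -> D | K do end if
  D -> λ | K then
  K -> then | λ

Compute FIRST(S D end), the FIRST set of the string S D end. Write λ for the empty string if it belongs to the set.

{do, end, then}

FIRST(K) = {λ, then}
FIRST(D) = {λ, then}  (via K then)
FIRST(S) = {λ, do, then}  (via D, K do end if)
FIRST(S D end): take FIRST of each symbol in turn, carrying on past any symbol whose FIRST contains λ; result {do, end, then}.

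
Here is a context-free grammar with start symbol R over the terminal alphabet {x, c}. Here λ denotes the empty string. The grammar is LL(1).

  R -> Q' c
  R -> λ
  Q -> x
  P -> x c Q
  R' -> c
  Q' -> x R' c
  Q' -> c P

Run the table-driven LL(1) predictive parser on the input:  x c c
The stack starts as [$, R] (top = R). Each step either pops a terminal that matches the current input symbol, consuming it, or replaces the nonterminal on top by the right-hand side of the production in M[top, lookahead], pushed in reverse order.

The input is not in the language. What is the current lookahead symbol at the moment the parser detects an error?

step 1: stack=$ R  input=x c c $  — expand R -> Q' c
step 2: stack=$ c Q'  input=x c c $  — expand Q' -> x R' c
step 3: stack=$ c c R' x  input=x c c $  — match x
step 4: stack=$ c c R'  input=c c $  — expand R' -> c
step 5: stack=$ c c c  input=c c $  — match c
step 6: stack=$ c c  input=c $  — match c
step 7: stack=$ c  input=$  — error: top is terminal c but lookahead is $

$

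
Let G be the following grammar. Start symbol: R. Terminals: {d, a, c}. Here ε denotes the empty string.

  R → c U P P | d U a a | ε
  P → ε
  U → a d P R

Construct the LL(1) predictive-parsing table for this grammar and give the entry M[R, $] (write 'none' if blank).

R → ε

FIRST(R): from R→c U P P we get {c}; from R→d U a a we get {d}; from R→ε we get {ε}. So FIRST(R) = {ε, c, d}.
FIRST(P): from P→ε we get {ε}. So FIRST(P) = {ε}.
FIRST(U): from U→a d P R we get {a}. So FIRST(U) = {a}.
FOLLOW(R) includes $ since R is the start symbol.
FOLLOW(R): in U→a d P R, the suffix after R is empty, so FOLLOW(R) ⊇ FOLLOW(U) = {$, a}. Thus FOLLOW(R) = {$, a}.
FOLLOW(U): in R→c U P P, U is followed by P P with FIRST {ε}; in R→c U P P, the suffix after U is nullable, so FOLLOW(U) ⊇ FOLLOW(R) = {$, a}; in R→d U a a, U is followed by a a with FIRST {a}. Thus FOLLOW(U) = {$, a}.
For R → c U P P: FIRST(c U P P) = {c}, so it goes in M[R, t] for t ∈ {c}.
For R → d U a a: FIRST(d U a a) = {d}, so it goes in M[R, t] for t ∈ {d}.
For R → ε: FIRST(ε) = {ε}, so it goes in M[R, t] for t ∈ {}; since ε ∈ FIRST, also for every t ∈ FOLLOW(R) = {$, a}.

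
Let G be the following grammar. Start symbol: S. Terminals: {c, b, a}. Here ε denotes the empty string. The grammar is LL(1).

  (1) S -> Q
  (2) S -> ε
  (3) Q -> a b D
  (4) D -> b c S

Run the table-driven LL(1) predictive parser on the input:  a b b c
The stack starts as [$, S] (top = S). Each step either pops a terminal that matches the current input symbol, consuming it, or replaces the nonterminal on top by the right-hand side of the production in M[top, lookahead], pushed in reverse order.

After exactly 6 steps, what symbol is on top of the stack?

step 1: stack=$ S  input=a b b c $  — expand S -> Q
step 2: stack=$ Q  input=a b b c $  — expand Q -> a b D
step 3: stack=$ D b a  input=a b b c $  — match a
step 4: stack=$ D b  input=b b c $  — match b
step 5: stack=$ D  input=b c $  — expand D -> b c S
step 6: stack=$ S c b  input=b c $  — match b
Stack after step 6: $ S c (top = c).

c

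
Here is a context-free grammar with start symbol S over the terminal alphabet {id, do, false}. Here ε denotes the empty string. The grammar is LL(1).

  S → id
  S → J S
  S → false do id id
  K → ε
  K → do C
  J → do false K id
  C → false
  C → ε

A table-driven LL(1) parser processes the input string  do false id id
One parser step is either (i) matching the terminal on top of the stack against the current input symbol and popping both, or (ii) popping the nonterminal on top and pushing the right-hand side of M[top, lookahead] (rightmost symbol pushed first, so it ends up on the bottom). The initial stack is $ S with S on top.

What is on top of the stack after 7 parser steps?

id

     Stack              Input             Action
  1  $ S                do false id id $  expand S → J S
  2  $ S J              do false id id $  expand J → do false K id
  3  $ S id K false do  do false id id $  match do
  4  $ S id K false     false id id $     match false
  5  $ S id K           id id $           expand K → ε
  6  $ S id             id id $           match id
  7  $ S                id $              expand S → id
Stack after step 7: $ id (top = id).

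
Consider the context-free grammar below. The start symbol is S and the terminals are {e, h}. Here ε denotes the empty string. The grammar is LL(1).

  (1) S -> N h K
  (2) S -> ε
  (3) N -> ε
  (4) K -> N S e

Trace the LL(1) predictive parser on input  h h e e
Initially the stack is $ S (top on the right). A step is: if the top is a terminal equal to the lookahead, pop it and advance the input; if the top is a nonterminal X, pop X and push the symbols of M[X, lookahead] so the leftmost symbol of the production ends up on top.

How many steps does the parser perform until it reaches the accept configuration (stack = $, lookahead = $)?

step 1: stack=$ S  input=h h e e $  — expand S -> N h K
step 2: stack=$ K h N  input=h h e e $  — expand N -> ε
step 3: stack=$ K h  input=h h e e $  — match h
step 4: stack=$ K  input=h e e $  — expand K -> N S e
step 5: stack=$ e S N  input=h e e $  — expand N -> ε
step 6: stack=$ e S  input=h e e $  — expand S -> N h K
step 7: stack=$ e K h N  input=h e e $  — expand N -> ε
step 8: stack=$ e K h  input=h e e $  — match h
step 9: stack=$ e K  input=e e $  — expand K -> N S e
step 10: stack=$ e e S N  input=e e $  — expand N -> ε
step 11: stack=$ e e S  input=e e $  — expand S -> ε
step 12: stack=$ e e  input=e e $  — match e
step 13: stack=$ e  input=e $  — match e
Accept reached after 13 steps.

13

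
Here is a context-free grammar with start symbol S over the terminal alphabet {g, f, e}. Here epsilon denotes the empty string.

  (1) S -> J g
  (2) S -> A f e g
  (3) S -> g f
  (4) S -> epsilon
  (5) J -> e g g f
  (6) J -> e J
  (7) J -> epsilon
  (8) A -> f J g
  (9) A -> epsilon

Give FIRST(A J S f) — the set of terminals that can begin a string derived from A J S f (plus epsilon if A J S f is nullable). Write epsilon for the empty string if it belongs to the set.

FIRST(J) = {epsilon, e}
FIRST(A) = {epsilon, f}
FIRST(S) = {epsilon, e, f, g}  (via J g, A f e g)
FIRST(A J S f): take FIRST of each symbol in turn, carrying on past any symbol whose FIRST contains epsilon; result {e, f, g}.

{e, f, g}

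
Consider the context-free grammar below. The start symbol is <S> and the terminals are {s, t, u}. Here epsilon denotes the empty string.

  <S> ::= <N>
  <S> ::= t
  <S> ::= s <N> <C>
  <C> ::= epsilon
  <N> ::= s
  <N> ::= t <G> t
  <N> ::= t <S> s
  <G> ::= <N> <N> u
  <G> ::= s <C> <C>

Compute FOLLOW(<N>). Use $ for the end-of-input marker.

FIRST(<C>) = {epsilon}
FIRST(<N>) = {s, t}
FIRST(<S>) = {s, t}  (via <N>)
FIRST(<G>) = {s, t}  (via <N> <N> u)
FOLLOW(<S>) includes $ since <S> is the start symbol.
FOLLOW(<S>): in <N>::=t <S> s, <S> is followed by s with FIRST {s}. Thus FOLLOW(<S>) = {$, s}.
FOLLOW(<N>): in <S>::=<N>, the suffix after <N> is empty, so FOLLOW(<N>) ⊇ FOLLOW(<S>) = {$, s}; in <S>::=s <N> <C>, <N> is followed by <C> with FIRST {epsilon}; in <S>::=s <N> <C>, the suffix after <N> is nullable, so FOLLOW(<N>) ⊇ FOLLOW(<S>) = {$, s}; in <G>::=<N> <N> u (occurrence 1), <N> is followed by <N> u with FIRST {s, t}; in <G>::=<N> <N> u (occurrence 2), <N> is followed by u with FIRST {u}. Thus FOLLOW(<N>) = {$, s, t, u}.
FOLLOW(<G>): in <N>::=t <G> t, <G> is followed by t with FIRST {t}. Thus FOLLOW(<G>) = {t}.
FOLLOW(<C>): in <S>::=s <N> <C>, the suffix after <C> is empty, so FOLLOW(<C>) ⊇ FOLLOW(<S>) = {$, s}; in <G>::=s <C> <C> (occurrence 1), <C> is followed by <C> with FIRST {epsilon}; in <G>::=s <C> <C> (occurrence 1), the suffix after <C> is nullable, so FOLLOW(<C>) ⊇ FOLLOW(<G>) = {t}; in <G>::=s <C> <C> (occurrence 2), the suffix after <C> is empty, so FOLLOW(<C>) ⊇ FOLLOW(<G>) = {t}. Thus FOLLOW(<C>) = {$, s, t}.

{$, s, t, u}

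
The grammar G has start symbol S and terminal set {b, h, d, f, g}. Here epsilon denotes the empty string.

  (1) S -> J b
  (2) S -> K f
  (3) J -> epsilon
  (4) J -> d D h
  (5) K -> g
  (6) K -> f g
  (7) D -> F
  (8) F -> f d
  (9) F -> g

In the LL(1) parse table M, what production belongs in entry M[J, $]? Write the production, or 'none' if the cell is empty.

FIRST(J) = {epsilon, d}
FIRST(K) = {f, g}
FIRST(F) = {f, g}
FIRST(S) = {b, d, f, g}  (via J b, K f)
FIRST(D) = {f, g}  (via F)
FOLLOW(S) includes $ since S is the start symbol.
FOLLOW(J): in S->J b, J is followed by b with FIRST {b}. Thus FOLLOW(J) = {b}.
For J -> epsilon: FIRST(epsilon) = {epsilon}, so it goes in M[J, t] for t ∈ {}; since epsilon ∈ FIRST, also for every t ∈ FOLLOW(J) = {b}.
For J -> d D h: FIRST(d D h) = {d}, so it goes in M[J, t] for t ∈ {d}.
None of these place a production in M[J, $].

none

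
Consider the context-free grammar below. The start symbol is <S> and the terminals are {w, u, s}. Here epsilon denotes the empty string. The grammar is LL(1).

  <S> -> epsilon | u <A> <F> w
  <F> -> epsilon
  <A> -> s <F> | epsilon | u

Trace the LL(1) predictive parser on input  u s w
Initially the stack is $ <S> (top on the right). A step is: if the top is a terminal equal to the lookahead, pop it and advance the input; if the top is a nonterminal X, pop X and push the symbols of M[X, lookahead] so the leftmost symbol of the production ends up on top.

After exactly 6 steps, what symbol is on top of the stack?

w

step 1: stack=$ <S>  input=u s w $  — expand <S> -> u <A> <F> w
step 2: stack=$ w <F> <A> u  input=u s w $  — match u
step 3: stack=$ w <F> <A>  input=s w $  — expand <A> -> s <F>
step 4: stack=$ w <F> <F> s  input=s w $  — match s
step 5: stack=$ w <F> <F>  input=w $  — expand <F> -> epsilon
step 6: stack=$ w <F>  input=w $  — expand <F> -> epsilon
Stack after step 6: $ w (top = w).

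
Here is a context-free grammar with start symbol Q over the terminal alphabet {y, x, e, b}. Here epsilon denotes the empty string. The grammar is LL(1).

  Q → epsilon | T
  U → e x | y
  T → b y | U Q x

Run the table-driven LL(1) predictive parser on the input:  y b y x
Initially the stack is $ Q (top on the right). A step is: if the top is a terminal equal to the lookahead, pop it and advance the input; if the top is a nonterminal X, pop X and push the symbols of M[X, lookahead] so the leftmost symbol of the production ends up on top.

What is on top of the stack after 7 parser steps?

step 1: stack=$ Q  input=y b y x $  — expand Q → T
step 2: stack=$ T  input=y b y x $  — expand T → U Q x
step 3: stack=$ x Q U  input=y b y x $  — expand U → y
step 4: stack=$ x Q y  input=y b y x $  — match y
step 5: stack=$ x Q  input=b y x $  — expand Q → T
step 6: stack=$ x T  input=b y x $  — expand T → b y
step 7: stack=$ x y b  input=b y x $  — match b
Stack after step 7: $ x y (top = y).

y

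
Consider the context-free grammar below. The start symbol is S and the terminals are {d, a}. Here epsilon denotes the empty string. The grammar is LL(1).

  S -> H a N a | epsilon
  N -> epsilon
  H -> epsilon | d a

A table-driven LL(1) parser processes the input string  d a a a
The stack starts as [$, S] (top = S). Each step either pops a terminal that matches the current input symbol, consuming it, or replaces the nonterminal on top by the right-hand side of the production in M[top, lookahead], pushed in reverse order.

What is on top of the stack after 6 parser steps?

a

step 1: stack=$ S  input=d a a a $  — expand S -> H a N a
step 2: stack=$ a N a H  input=d a a a $  — expand H -> d a
step 3: stack=$ a N a a d  input=d a a a $  — match d
step 4: stack=$ a N a a  input=a a a $  — match a
step 5: stack=$ a N a  input=a a $  — match a
step 6: stack=$ a N  input=a $  — expand N -> epsilon
Stack after step 6: $ a (top = a).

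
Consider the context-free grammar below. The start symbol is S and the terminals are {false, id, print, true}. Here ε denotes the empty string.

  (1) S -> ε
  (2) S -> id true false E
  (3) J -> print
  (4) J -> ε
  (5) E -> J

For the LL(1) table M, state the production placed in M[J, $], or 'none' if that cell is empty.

J -> ε

FIRST(S) = {ε, id}
FIRST(J) = {ε, print}
FIRST(E) = {ε, print}  (via J)
FOLLOW(S) includes $ since S is the start symbol.
FOLLOW(E): in S->id true false E, the suffix after E is empty, so FOLLOW(E) ⊇ FOLLOW(S) = {$}. Thus FOLLOW(E) = {$}.
FOLLOW(J): in E->J, the suffix after J is empty, so FOLLOW(J) ⊇ FOLLOW(E) = {$}. Thus FOLLOW(J) = {$}.
For J -> print: FIRST(print) = {print}, so it goes in M[J, t] for t ∈ {print}.
For J -> ε: FIRST(ε) = {ε}, so it goes in M[J, t] for t ∈ {}; since ε ∈ FIRST, also for every t ∈ FOLLOW(J) = {$}.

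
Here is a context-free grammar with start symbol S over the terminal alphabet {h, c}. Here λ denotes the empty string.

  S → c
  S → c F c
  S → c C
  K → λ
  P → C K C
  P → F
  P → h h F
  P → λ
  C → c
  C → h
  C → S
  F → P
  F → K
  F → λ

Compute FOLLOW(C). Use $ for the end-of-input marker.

FIRST(S) = {c}
FIRST(K) = {λ}
FIRST(C) = {c, h}  (via S)
FIRST(P) = {λ, c, h}  (via C K C, F)
FIRST(F) = {λ, c, h}  (via P, K)
FOLLOW(S) includes $ since S is the start symbol.
FOLLOW(S): in C→S, the suffix after S is empty, so FOLLOW(S) ⊇ FOLLOW(C) = {$, c, h}. Thus FOLLOW(S) = {$, c, h}.
FOLLOW(K): in P→C K C, K is followed by C with FIRST {c, h}; in F→K, the suffix after K is empty, so FOLLOW(K) ⊇ FOLLOW(F) = {c}. Thus FOLLOW(K) = {c, h}.
FOLLOW(P): in F→P, the suffix after P is empty, so FOLLOW(P) ⊇ FOLLOW(F) = {c}. Thus FOLLOW(P) = {c}.
FOLLOW(C): in S→c C, the suffix after C is empty, so FOLLOW(C) ⊇ FOLLOW(S) = {$, c, h}; in P→C K C (occurrence 1), C is followed by K C with FIRST {c, h}; in P→C K C (occurrence 2), the suffix after C is empty, so FOLLOW(C) ⊇ FOLLOW(P) = {c}. Thus FOLLOW(C) = {$, c, h}.
FOLLOW(F): in S→c F c, F is followed by c with FIRST {c}; in P→F, the suffix after F is empty, so FOLLOW(F) ⊇ FOLLOW(P) = {c}; in P→h h F, the suffix after F is empty, so FOLLOW(F) ⊇ FOLLOW(P) = {c}. Thus FOLLOW(F) = {c}.

{$, c, h}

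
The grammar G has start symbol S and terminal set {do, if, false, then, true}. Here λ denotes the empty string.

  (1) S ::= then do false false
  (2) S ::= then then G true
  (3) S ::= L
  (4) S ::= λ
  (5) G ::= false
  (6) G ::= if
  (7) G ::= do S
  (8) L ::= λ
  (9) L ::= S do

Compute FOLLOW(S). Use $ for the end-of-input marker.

FIRST(G): from G::=false we get {false}; from G::=if we get {if}; from G::=do S we get {do}. So FIRST(G) = {do, false, if}.
FIRST(S): from S::=then do false false we get {then}; from S::=then then G true we get {then}; from S::=L we get {λ, do, then}; from S::=λ we get {λ}. So FIRST(S) = {λ, do, then}.
FIRST(L): from L::=λ we get {λ}; from L::=S do we get {do, then}. So FIRST(L) = {λ, do, then}.
FOLLOW(S) includes $ since S is the start symbol.
FOLLOW(G): in S::=then then G true, G is followed by true with FIRST {true}. Thus FOLLOW(G) = {true}.
FOLLOW(S): in G::=do S, the suffix after S is empty, so FOLLOW(S) ⊇ FOLLOW(G) = {true}; in L::=S do, S is followed by do with FIRST {do}. Thus FOLLOW(S) = {$, do, true}.
FOLLOW(L): in S::=L, the suffix after L is empty, so FOLLOW(L) ⊇ FOLLOW(S) = {$, do, true}. Thus FOLLOW(L) = {$, do, true}.

{$, do, true}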